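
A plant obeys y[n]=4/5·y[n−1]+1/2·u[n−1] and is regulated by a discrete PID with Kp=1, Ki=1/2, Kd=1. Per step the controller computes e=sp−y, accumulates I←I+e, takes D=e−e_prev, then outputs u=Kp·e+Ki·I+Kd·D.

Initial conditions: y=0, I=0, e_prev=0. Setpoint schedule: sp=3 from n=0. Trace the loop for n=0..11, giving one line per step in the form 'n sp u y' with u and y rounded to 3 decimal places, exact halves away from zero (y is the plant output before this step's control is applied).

0 3 7.500 0.000
1 3 -3.375 3.750
2 3 6.094 1.313
3 3 -2.461 4.097
4 3 4.900 2.047
5 3 -1.775 4.087
6 3 3.984 2.383
7 3 -1.201 3.898
8 3 3.316 2.518
9 3 -0.709 3.672
10 3 2.832 2.583
11 3 -0.297 3.482

(exact arithmetic carried between steps; '≈' marks a value shown rounded to 6 d.p. or computed from one; I and e_prev carry over from the previous line; the table rounds u and y to 3 d.p., halves away from zero)
n=0: y=0, sp=3, e=sp−y=3; I=3, D=e−e_prev=3; u=1·3+1/2·3+1·3=7.5; next y=4/5·0+1/2·7.5=3.75
n=1: y=3.75, sp=3, e=sp−y=-0.75; I=2.25, D=e−e_prev=-3.75; u=1·(-0.75)+1/2·2.25+1·(-3.75)=-3.375; next y=4/5·3.75+1/2·(-3.375)=1.3125
n=2: y=1.3125, sp=3, e=sp−y=1.6875; I=3.9375, D=e−e_prev=2.4375; u=1·1.6875+1/2·3.9375+1·2.4375=6.09375; next y=4/5·1.3125+1/2·6.09375=4.096875
n=3: y=4.096875, sp=3, e=sp−y=-1.096875; I=2.840625, D=e−e_prev=-2.784375; u=1·(-1.096875)+1/2·2.840625+1·(-2.784375)≈-2.460938; next y=4/5·4.096875+1/2·(-2.460938)≈2.047031
n=4: y≈2.047031, sp=3, e=sp−y≈0.952969; I≈3.793594, D=e−e_prev≈2.049844; u=1·0.952969+1/2·3.793594+1·2.049844≈4.899609; next y=4/5·2.047031+1/2·4.899609≈4.087430
n=5: y≈4.087430, sp=3, e=sp−y≈-1.087430; I≈2.706164, D=e−e_prev≈-2.040398; u=1·(-1.087430)+1/2·2.706164+1·(-2.040398)≈-1.774746; next y=4/5·4.087430+1/2·(-1.774746)≈2.382571
n=6: y≈2.382571, sp=3, e=sp−y≈0.617429; I≈3.323593, D=e−e_prev≈1.704859; u=1·0.617429+1/2·3.323593+1·1.704859≈3.984085; next y=4/5·2.382571+1/2·3.984085≈3.898099
n=7: y≈3.898099, sp=3, e=sp−y≈-0.898099; I≈2.425494, D=e−e_prev≈-1.515528; u=1·(-0.898099)+1/2·2.425494+1·(-1.515528)≈-1.200880; next y=4/5·3.898099+1/2·(-1.200880)≈2.518039
n=8: y≈2.518039, sp=3, e=sp−y≈0.481961; I≈2.907455, D=e−e_prev≈1.380060; u=1·0.481961+1/2·2.907455+1·1.380060≈3.315748; next y=4/5·2.518039+1/2·3.315748≈3.672305
n=9: y≈3.672305, sp=3, e=sp−y≈-0.672305; I≈2.235150, D=e−e_prev≈-1.154266; u=1·(-0.672305)+1/2·2.235150+1·(-1.154266)≈-0.708997; next y=4/5·3.672305+1/2·(-0.708997)≈2.583346
n=10: y≈2.583346, sp=3, e=sp−y≈0.416654; I≈2.651804, D=e−e_prev≈1.088960; u=1·0.416654+1/2·2.651804+1·1.088960≈2.831516; next y=4/5·2.583346+1/2·2.831516≈3.482435
n=11: y≈3.482435, sp=3, e=sp−y≈-0.482435; I≈2.169369, D=e−e_prev≈-0.899089; u=1·(-0.482435)+1/2·2.169369+1·(-0.899089)≈-0.296839; next y=4/5·3.482435+1/2·(-0.296839)≈2.637528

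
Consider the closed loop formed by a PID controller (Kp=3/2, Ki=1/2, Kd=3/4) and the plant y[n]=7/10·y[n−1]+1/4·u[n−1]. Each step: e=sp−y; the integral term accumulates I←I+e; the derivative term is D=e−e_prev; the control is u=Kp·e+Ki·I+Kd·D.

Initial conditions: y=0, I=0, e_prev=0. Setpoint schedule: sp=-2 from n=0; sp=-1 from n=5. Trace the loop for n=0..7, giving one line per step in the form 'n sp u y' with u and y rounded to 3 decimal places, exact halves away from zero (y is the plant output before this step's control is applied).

(exact arithmetic carried between steps; '≈' marks a value shown rounded to 6 d.p. or computed from one; I and e_prev carry over from the previous line; the table rounds u and y to 3 d.p., halves away from zero)
n=0: y=0, sp=-2, e=sp−y=-2; I=-2, D=e−e_prev=-2; u=3/2·(-2)+1/2·(-2)+3/4·(-2)=-5.5; next y=7/10·0+1/4·(-5.5)=-1.375
n=1: y=-1.375, sp=-2, e=sp−y=-0.625; I=-2.625, D=e−e_prev=1.375; u=3/2·(-0.625)+1/2·(-2.625)+3/4·1.375=-1.21875; next y=7/10·(-1.375)+1/4·(-1.21875)≈-1.267188
n=2: y≈-1.267188, sp=-2, e=sp−y≈-0.732813; I≈-3.357813, D=e−e_prev≈-0.107813; u=3/2·(-0.732813)+1/2·(-3.357813)+3/4·(-0.107813)≈-2.858984; next y=7/10·(-1.267188)+1/4·(-2.858984)≈-1.601777
n=3: y≈-1.601777, sp=-2, e=sp−y≈-0.398223; I≈-3.756035, D=e−e_prev≈0.334590; u=3/2·(-0.398223)+1/2·(-3.756035)+3/4·0.334590≈-2.224409; next y=7/10·(-1.601777)+1/4·(-2.224409)≈-1.677346
n=4: y≈-1.677346, sp=-2, e=sp−y≈-0.322654; I≈-4.078689, D=e−e_prev≈0.075569; u=3/2·(-0.322654)+1/2·(-4.078689)+3/4·0.075569≈-2.466648; next y=7/10·(-1.677346)+1/4·(-2.466648)≈-1.790804
n=5: y≈-1.790804, sp=-1, e=sp−y≈0.790804; I≈-3.287884, D=e−e_prev≈1.113458; u=3/2·0.790804+1/2·(-3.287884)+3/4·1.113458≈0.377358; next y=7/10·(-1.790804)+1/4·0.377358≈-1.159224
n=6: y≈-1.159224, sp=-1, e=sp−y≈0.159224; I≈-3.128661, D=e−e_prev≈-0.631581; u=3/2·0.159224+1/2·(-3.128661)+3/4·(-0.631581)≈-1.799181; next y=7/10·(-1.159224)+1/4·(-1.799181)≈-1.261252
n=7: y≈-1.261252, sp=-1, e=sp−y≈0.261252; I≈-2.867409, D=e−e_prev≈0.102028; u=3/2·0.261252+1/2·(-2.867409)+3/4·0.102028≈-0.965306; next y=7/10·(-1.261252)+1/4·(-0.965306)≈-1.124203

0 -2 -5.500 0.000
1 -2 -1.219 -1.375
2 -2 -2.859 -1.267
3 -2 -2.224 -1.602
4 -2 -2.467 -1.677
5 -1 0.377 -1.791
6 -1 -1.799 -1.159
7 -1 -0.965 -1.261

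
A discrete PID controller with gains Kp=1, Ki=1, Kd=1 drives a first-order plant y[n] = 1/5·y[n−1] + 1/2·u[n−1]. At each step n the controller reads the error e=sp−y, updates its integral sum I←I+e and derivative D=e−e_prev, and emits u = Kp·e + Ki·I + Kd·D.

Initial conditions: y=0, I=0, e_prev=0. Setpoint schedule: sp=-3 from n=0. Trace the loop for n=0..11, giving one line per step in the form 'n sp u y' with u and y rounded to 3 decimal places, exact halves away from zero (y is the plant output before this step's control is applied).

(exact arithmetic carried between steps; '≈' marks a value shown rounded to 6 d.p. or computed from one; I and e_prev carry over from the previous line; the table rounds u and y to 3 d.p., halves away from zero)
n=0: y=0, sp=-3, e=sp−y=-3; I=-3, D=e−e_prev=-3; u=1·(-3)+1·(-3)+1·(-3)=-9; next y=1/5·0+1/2·(-9)=-4.5
n=1: y=-4.5, sp=-3, e=sp−y=1.5; I=-1.5, D=e−e_prev=4.5; u=1·1.5+1·(-1.5)+1·4.5=4.5; next y=1/5·(-4.5)+1/2·4.5=1.35
n=2: y=1.35, sp=-3, e=sp−y=-4.35; I=-5.85, D=e−e_prev=-5.85; u=1·(-4.35)+1·(-5.85)+1·(-5.85)=-16.05; next y=1/5·1.35+1/2·(-16.05)=-7.755
n=3: y=-7.755, sp=-3, e=sp−y=4.755; I=-1.095, D=e−e_prev=9.105; u=1·4.755+1·(-1.095)+1·9.105=12.765; next y=1/5·(-7.755)+1/2·12.765=4.8315
n=4: y=4.8315, sp=-3, e=sp−y=-7.8315; I=-8.9265, D=e−e_prev=-12.5865; u=1·(-7.8315)+1·(-8.9265)+1·(-12.5865)=-29.3445; next y=1/5·4.8315+1/2·(-29.3445)=-13.70595
n=5: y=-13.70595, sp=-3, e=sp−y=10.70595; I=1.77945, D=e−e_prev=18.53745; u=1·10.70595+1·1.77945+1·18.53745=31.02285; next y=1/5·(-13.70595)+1/2·31.02285=12.770235
n=6: y=12.770235, sp=-3, e=sp−y=-15.770235; I=-13.990785, D=e−e_prev=-26.476185; u=1·(-15.770235)+1·(-13.990785)+1·(-26.476185)=-56.237205; next y=1/5·12.770235+1/2·(-56.237205)≈-25.564556
n=7: y≈-25.564556, sp=-3, e=sp−y≈22.564556; I≈8.573771, D=e−e_prev≈38.334791; u=1·22.564556+1·8.573771+1·38.334791≈69.473117; next y=1/5·(-25.564556)+1/2·69.473117≈29.623647
n=8: y≈29.623647, sp=-3, e=sp−y≈-32.623647; I≈-24.049877, D=e−e_prev≈-55.188203; u=1·(-32.623647)+1·(-24.049877)+1·(-55.188203)≈-111.861726; next y=1/5·29.623647+1/2·(-111.861726)≈-50.006134
n=9: y≈-50.006134, sp=-3, e=sp−y≈47.006134; I≈22.956257, D=e−e_prev≈79.629781; u=1·47.006134+1·22.956257+1·79.629781≈149.592172; next y=1/5·(-50.006134)+1/2·149.592172≈64.794859
n=10: y≈64.794859, sp=-3, e=sp−y≈-67.794859; I≈-44.838602, D=e−e_prev≈-114.800993; u=1·(-67.794859)+1·(-44.838602)+1·(-114.800993)≈-227.434454; next y=1/5·64.794859+1/2·(-227.434454)≈-100.758255
n=11: y≈-100.758255, sp=-3, e=sp−y≈97.758255; I≈52.919653, D=e−e_prev≈165.553114; u=1·97.758255+1·52.919653+1·165.553114≈316.231023; next y=1/5·(-100.758255)+1/2·316.231023≈137.963860

0 -3 -9.000 0.000
1 -3 4.500 -4.500
2 -3 -16.050 1.350
3 -3 12.765 -7.755
4 -3 -29.345 4.832
5 -3 31.023 -13.706
6 -3 -56.237 12.770
7 -3 69.473 -25.565
8 -3 -111.862 29.624
9 -3 149.592 -50.006
10 -3 -227.434 64.795
11 -3 316.231 -100.758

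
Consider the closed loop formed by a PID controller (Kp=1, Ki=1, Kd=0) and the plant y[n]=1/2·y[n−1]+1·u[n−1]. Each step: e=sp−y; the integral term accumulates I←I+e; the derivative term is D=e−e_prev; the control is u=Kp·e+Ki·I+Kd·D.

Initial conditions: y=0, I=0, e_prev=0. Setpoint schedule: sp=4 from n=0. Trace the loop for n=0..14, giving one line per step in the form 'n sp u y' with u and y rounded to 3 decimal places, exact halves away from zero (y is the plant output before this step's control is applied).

0 4 8.000 0.000
1 4 -4.000 8.000
2 4 8.000 0.000
3 4 -4.000 8.000
4 4 8.000 0.000
5 4 -4.000 8.000
6 4 8.000 0.000
7 4 -4.000 8.000
8 4 8.000 0.000
9 4 -4.000 8.000
10 4 8.000 0.000
11 4 -4.000 8.000
12 4 8.000 0.000
13 4 -4.000 8.000
14 4 8.000 0.000

(exact arithmetic carried between steps; '≈' marks a value shown rounded to 6 d.p. or computed from one; I and e_prev carry over from the previous line; the table rounds u and y to 3 d.p., halves away from zero)
n=0: y=0, sp=4, e=sp−y=4; I=4, D=e−e_prev=4; u=1·4+1·4+0·4=8; next y=1/2·0+1·8=8
n=1: y=8, sp=4, e=sp−y=-4; I=0, D=e−e_prev=-8; u=1·(-4)+1·0+0·(-8)=-4; next y=1/2·8+1·(-4)=0
n=2: y=0, sp=4, e=sp−y=4; I=4, D=e−e_prev=8; u=1·4+1·4+0·8=8; next y=1/2·0+1·8=8
n=3: y=8, sp=4, e=sp−y=-4; I=0, D=e−e_prev=-8; u=1·(-4)+1·0+0·(-8)=-4; next y=1/2·8+1·(-4)=0
n=4: y=0, sp=4, e=sp−y=4; I=4, D=e−e_prev=8; u=1·4+1·4+0·8=8; next y=1/2·0+1·8=8
n=5: y=8, sp=4, e=sp−y=-4; I=0, D=e−e_prev=-8; u=1·(-4)+1·0+0·(-8)=-4; next y=1/2·8+1·(-4)=0
n=6: y=0, sp=4, e=sp−y=4; I=4, D=e−e_prev=8; u=1·4+1·4+0·8=8; next y=1/2·0+1·8=8
n=7: y=8, sp=4, e=sp−y=-4; I=0, D=e−e_prev=-8; u=1·(-4)+1·0+0·(-8)=-4; next y=1/2·8+1·(-4)=0
n=8: y=0, sp=4, e=sp−y=4; I=4, D=e−e_prev=8; u=1·4+1·4+0·8=8; next y=1/2·0+1·8=8
n=9: y=8, sp=4, e=sp−y=-4; I=0, D=e−e_prev=-8; u=1·(-4)+1·0+0·(-8)=-4; next y=1/2·8+1·(-4)=0
n=10: y=0, sp=4, e=sp−y=4; I=4, D=e−e_prev=8; u=1·4+1·4+0·8=8; next y=1/2·0+1·8=8
n=11: y=8, sp=4, e=sp−y=-4; I=0, D=e−e_prev=-8; u=1·(-4)+1·0+0·(-8)=-4; next y=1/2·8+1·(-4)=0
n=12: y=0, sp=4, e=sp−y=4; I=4, D=e−e_prev=8; u=1·4+1·4+0·8=8; next y=1/2·0+1·8=8
n=13: y=8, sp=4, e=sp−y=-4; I=0, D=e−e_prev=-8; u=1·(-4)+1·0+0·(-8)=-4; next y=1/2·8+1·(-4)=0
n=14: y=0, sp=4, e=sp−y=4; I=4, D=e−e_prev=8; u=1·4+1·4+0·8=8; next y=1/2·0+1·8=8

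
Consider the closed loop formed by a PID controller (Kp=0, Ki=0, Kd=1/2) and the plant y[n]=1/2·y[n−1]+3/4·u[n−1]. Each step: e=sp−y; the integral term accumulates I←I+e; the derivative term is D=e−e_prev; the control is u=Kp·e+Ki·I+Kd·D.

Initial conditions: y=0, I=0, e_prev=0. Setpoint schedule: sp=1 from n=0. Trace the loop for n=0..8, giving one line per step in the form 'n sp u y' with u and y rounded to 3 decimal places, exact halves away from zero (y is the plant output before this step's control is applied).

0 1 0.500 0.000
1 1 -0.188 0.375
2 1 0.164 0.047
3 1 -0.050 0.146
4 1 0.055 0.036
5 1 -0.012 0.059
6 1 0.019 0.021
7 1 -0.002 0.025
8 1 0.007 0.011

(exact arithmetic carried between steps; '≈' marks a value shown rounded to 6 d.p. or computed from one; I and e_prev carry over from the previous line; the table rounds u and y to 3 d.p., halves away from zero)
n=0: y=0, sp=1, e=sp−y=1; I=1, D=e−e_prev=1; u=0·1+0·1+1/2·1=0.5; next y=1/2·0+3/4·0.5=0.375
n=1: y=0.375, sp=1, e=sp−y=0.625; I=1.625, D=e−e_prev=-0.375; u=0·0.625+0·1.625+1/2·(-0.375)=-0.1875; next y=1/2·0.375+3/4·(-0.1875)=0.046875
n=2: y=0.046875, sp=1, e=sp−y=0.953125; I=2.578125, D=e−e_prev=0.328125; u=0·0.953125+0·2.578125+1/2·0.328125≈0.164063; next y=1/2·0.046875+3/4·0.164063≈0.146484
n=3: y≈0.146484, sp=1, e=sp−y≈0.853516; I≈3.431641, D=e−e_prev≈-0.099609; u=0·0.853516+0·3.431641+1/2·(-0.099609)≈-0.049805; next y=1/2·0.146484+3/4·(-0.049805)≈0.035889
n=4: y≈0.035889, sp=1, e=sp−y≈0.964111; I≈4.395752, D=e−e_prev≈0.110596; u=0·0.964111+0·4.395752+1/2·0.110596≈0.055298; next y=1/2·0.035889+3/4·0.055298≈0.059418
n=5: y≈0.059418, sp=1, e=sp−y≈0.940582; I≈5.336334, D=e−e_prev≈-0.023529; u=0·0.940582+0·5.336334+1/2·(-0.023529)≈-0.011765; next y=1/2·0.059418+3/4·(-0.011765)≈0.020885
n=6: y≈0.020885, sp=1, e=sp−y≈0.979115; I≈6.315449, D=e−e_prev≈0.038532; u=0·0.979115+0·6.315449+1/2·0.038532≈0.019266; next y=1/2·0.020885+3/4·0.019266≈0.024892
n=7: y≈0.024892, sp=1, e=sp−y≈0.975108; I≈7.290556, D=e−e_prev≈-0.004007; u=0·0.975108+0·7.290556+1/2·(-0.004007)≈-0.002003; next y=1/2·0.024892+3/4·(-0.002003)≈0.010944
n=8: y≈0.010944, sp=1, e=sp−y≈0.989056; I≈8.279613, D=e−e_prev≈0.013949; u=0·0.989056+0·8.279613+1/2·0.013949≈0.006974; next y=1/2·0.010944+3/4·0.006974≈0.010703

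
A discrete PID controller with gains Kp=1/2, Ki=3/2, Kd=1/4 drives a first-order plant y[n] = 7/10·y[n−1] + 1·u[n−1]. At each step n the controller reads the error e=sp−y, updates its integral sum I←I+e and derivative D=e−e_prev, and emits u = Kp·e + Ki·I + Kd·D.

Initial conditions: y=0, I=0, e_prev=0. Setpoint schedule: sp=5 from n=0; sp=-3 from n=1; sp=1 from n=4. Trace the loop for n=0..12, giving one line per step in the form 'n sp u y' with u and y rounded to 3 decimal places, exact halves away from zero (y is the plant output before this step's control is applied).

0 5 11.250 0.000
1 -3 -25.813 11.250
2 -3 23.297 -17.938
3 -3 -26.120 10.741
4 1 35.458 -18.601
5 1 -35.812 22.437
6 1 38.014 -20.106
7 1 -40.066 23.940
8 1 42.843 -23.308
9 1 -44.637 26.528
10 1 47.870 -26.068
11 1 -49.980 29.622
12 1 53.459 -29.245

(exact arithmetic carried between steps; '≈' marks a value shown rounded to 6 d.p. or computed from one; I and e_prev carry over from the previous line; the table rounds u and y to 3 d.p., halves away from zero)
n=0: y=0, sp=5, e=sp−y=5; I=5, D=e−e_prev=5; u=1/2·5+3/2·5+1/4·5=11.25; next y=7/10·0+1·11.25=11.25
n=1: y=11.25, sp=-3, e=sp−y=-14.25; I=-9.25, D=e−e_prev=-19.25; u=1/2·(-14.25)+3/2·(-9.25)+1/4·(-19.25)=-25.8125; next y=7/10·11.25+1·(-25.8125)=-17.9375
n=2: y=-17.9375, sp=-3, e=sp−y=14.9375; I=5.6875, D=e−e_prev=29.1875; u=1/2·14.9375+3/2·5.6875+1/4·29.1875=23.296875; next y=7/10·(-17.9375)+1·23.296875=10.740625
n=3: y=10.740625, sp=-3, e=sp−y=-13.740625; I=-8.053125, D=e−e_prev=-28.678125; u=1/2·(-13.740625)+3/2·(-8.053125)+1/4·(-28.678125)≈-26.119531; next y=7/10·10.740625+1·(-26.119531)≈-18.601094
n=4: y≈-18.601094, sp=1, e=sp−y≈19.601094; I≈11.547969, D=e−e_prev≈33.341719; u=1/2·19.601094+3/2·11.547969+1/4·33.341719≈35.457930; next y=7/10·(-18.601094)+1·35.457930≈22.437164
n=5: y≈22.437164, sp=1, e=sp−y≈-21.437164; I≈-9.889195, D=e−e_prev≈-41.038258; u=1/2·(-21.437164)+3/2·(-9.889195)+1/4·(-41.038258)≈-35.811939; next y=7/10·22.437164+1·(-35.811939)≈-20.105925
n=6: y≈-20.105925, sp=1, e=sp−y≈21.105925; I≈11.216729, D=e−e_prev≈42.543089; u=1/2·21.105925+3/2·11.216729+1/4·42.543089≈38.013828; next y=7/10·(-20.105925)+1·38.013828≈23.939681
n=7: y≈23.939681, sp=1, e=sp−y≈-22.939681; I≈-11.722952, D=e−e_prev≈-44.045606; u=1/2·(-22.939681)+3/2·(-11.722952)+1/4·(-44.045606)≈-40.065670; next y=7/10·23.939681+1·(-40.065670)≈-23.307893
n=8: y≈-23.307893, sp=1, e=sp−y≈24.307893; I≈12.584941, D=e−e_prev≈47.247574; u=1/2·24.307893+3/2·12.584941+1/4·47.247574≈42.843252; next y=7/10·(-23.307893)+1·42.843252≈26.527727
n=9: y≈26.527727, sp=1, e=sp−y≈-25.527727; I≈-12.942786, D=e−e_prev≈-49.835620; u=1/2·(-25.527727)+3/2·(-12.942786)+1/4·(-49.835620)≈-44.636947; next y=7/10·26.527727+1·(-44.636947)≈-26.067538
n=10: y≈-26.067538, sp=1, e=sp−y≈27.067538; I≈14.124752, D=e−e_prev≈52.595265; u=1/2·27.067538+3/2·14.124752+1/4·52.595265≈47.869714; next y=7/10·(-26.067538)+1·47.869714≈29.622437
n=11: y≈29.622437, sp=1, e=sp−y≈-28.622437; I≈-14.497685, D=e−e_prev≈-55.689975; u=1/2·(-28.622437)+3/2·(-14.497685)+1/4·(-55.689975)≈-49.980239; next y=7/10·29.622437+1·(-49.980239)≈-29.244533
n=12: y≈-29.244533, sp=1, e=sp−y≈30.244533; I≈15.746849, D=e−e_prev≈58.866971; u=1/2·30.244533+3/2·15.746849+1/4·58.866971≈53.459282; next y=7/10·(-29.244533)+1·53.459282≈32.988109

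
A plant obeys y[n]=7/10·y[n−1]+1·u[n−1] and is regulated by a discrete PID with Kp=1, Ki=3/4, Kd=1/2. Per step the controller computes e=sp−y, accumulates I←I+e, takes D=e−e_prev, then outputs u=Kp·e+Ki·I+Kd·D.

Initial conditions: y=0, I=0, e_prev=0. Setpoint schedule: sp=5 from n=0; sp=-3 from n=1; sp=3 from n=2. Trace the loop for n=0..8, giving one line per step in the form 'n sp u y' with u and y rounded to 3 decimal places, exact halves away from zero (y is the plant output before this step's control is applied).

(exact arithmetic carried between steps; '≈' marks a value shown rounded to 6 d.p. or computed from one; I and e_prev carry over from the previous line; the table rounds u and y to 3 d.p., halves away from zero)
n=0: y=0, sp=5, e=sp−y=5; I=5, D=e−e_prev=5; u=1·5+3/4·5+1/2·5=11.25; next y=7/10·0+1·11.25=11.25
n=1: y=11.25, sp=-3, e=sp−y=-14.25; I=-9.25, D=e−e_prev=-19.25; u=1·(-14.25)+3/4·(-9.25)+1/2·(-19.25)=-30.8125; next y=7/10·11.25+1·(-30.8125)=-22.9375
n=2: y=-22.9375, sp=3, e=sp−y=25.9375; I=16.6875, D=e−e_prev=40.1875; u=1·25.9375+3/4·16.6875+1/2·40.1875=58.546875; next y=7/10·(-22.9375)+1·58.546875=42.490625
n=3: y=42.490625, sp=3, e=sp−y=-39.490625; I=-22.803125, D=e−e_prev=-65.428125; u=1·(-39.490625)+3/4·(-22.803125)+1/2·(-65.428125)≈-89.307031; next y=7/10·42.490625+1·(-89.307031)≈-59.563594
n=4: y≈-59.563594, sp=3, e=sp−y≈62.563594; I≈39.760469, D=e−e_prev≈102.054219; u=1·62.563594+3/4·39.760469+1/2·102.054219≈143.411055; next y=7/10·(-59.563594)+1·143.411055≈101.716539
n=5: y≈101.716539, sp=3, e=sp−y≈-98.716539; I≈-58.956070, D=e−e_prev≈-161.280133; u=1·(-98.716539)+3/4·(-58.956070)+1/2·(-161.280133)≈-223.573658; next y=7/10·101.716539+1·(-223.573658)≈-152.372081
n=6: y≈-152.372081, sp=3, e=sp−y≈155.372081; I≈96.416011, D=e−e_prev≈254.088620; u=1·155.372081+3/4·96.416011+1/2·254.088620≈354.728399; next y=7/10·(-152.372081)+1·354.728399≈248.067942
n=7: y≈248.067942, sp=3, e=sp−y≈-245.067942; I≈-148.651932, D=e−e_prev≈-400.440023; u=1·(-245.067942)+3/4·(-148.651932)+1/2·(-400.440023)≈-556.776902; next y=7/10·248.067942+1·(-556.776902)≈-383.129343
n=8: y≈-383.129343, sp=3, e=sp−y≈386.129343; I≈237.477411, D=e−e_prev≈631.197285; u=1·386.129343+3/4·237.477411+1/2·631.197285≈879.836044; next y=7/10·(-383.129343)+1·879.836044≈611.645504

0 5 11.250 0.000
1 -3 -30.813 11.250
2 3 58.547 -22.938
3 3 -89.307 42.491
4 3 143.411 -59.564
5 3 -223.574 101.717
6 3 354.728 -152.372
7 3 -556.777 248.068
8 3 879.836 -383.129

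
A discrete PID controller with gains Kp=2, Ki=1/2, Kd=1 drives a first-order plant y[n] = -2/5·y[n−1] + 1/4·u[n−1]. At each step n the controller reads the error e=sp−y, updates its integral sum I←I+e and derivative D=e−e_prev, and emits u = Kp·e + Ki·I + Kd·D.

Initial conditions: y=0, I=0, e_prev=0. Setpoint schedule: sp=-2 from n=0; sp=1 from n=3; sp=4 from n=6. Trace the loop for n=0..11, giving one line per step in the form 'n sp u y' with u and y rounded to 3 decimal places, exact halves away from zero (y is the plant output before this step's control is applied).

(exact arithmetic carried between steps; '≈' marks a value shown rounded to 6 d.p. or computed from one; I and e_prev carry over from the previous line; the table rounds u and y to 3 d.p., halves away from zero)
n=0: y=0, sp=-2, e=sp−y=-2; I=-2, D=e−e_prev=-2; u=2·(-2)+1/2·(-2)+1·(-2)=-7; next y=-2/5·0+1/4·(-7)=-1.75
n=1: y=-1.75, sp=-2, e=sp−y=-0.25; I=-2.25, D=e−e_prev=1.75; u=2·(-0.25)+1/2·(-2.25)+1·1.75=0.125; next y=-2/5·(-1.75)+1/4·0.125=0.73125
n=2: y=0.73125, sp=-2, e=sp−y=-2.73125; I=-4.98125, D=e−e_prev=-2.48125; u=2·(-2.73125)+1/2·(-4.98125)+1·(-2.48125)=-10.434375; next y=-2/5·0.73125+1/4·(-10.434375)≈-2.901094
n=3: y≈-2.901094, sp=1, e=sp−y≈3.901094; I≈-1.080156, D=e−e_prev≈6.632344; u=2·3.901094+1/2·(-1.080156)+1·6.632344≈13.894453; next y=-2/5·(-2.901094)+1/4·13.894453≈4.634051
n=4: y≈4.634051, sp=1, e=sp−y≈-3.634051; I≈-4.714207, D=e−e_prev≈-7.535145; u=2·(-3.634051)+1/2·(-4.714207)+1·(-7.535145)≈-17.160350; next y=-2/5·4.634051+1/4·(-17.160350)≈-6.143708
n=5: y≈-6.143708, sp=1, e=sp−y≈7.143708; I≈2.429501, D=e−e_prev≈10.777758; u=2·7.143708+1/2·2.429501+1·10.777758≈26.279924; next y=-2/5·(-6.143708)+1/4·26.279924≈9.027464
n=6: y≈9.027464, sp=4, e=sp−y≈-5.027464; I≈-2.597963, D=e−e_prev≈-12.171172; u=2·(-5.027464)+1/2·(-2.597963)+1·(-12.171172)≈-23.525082; next y=-2/5·9.027464+1/4·(-23.525082)≈-9.492256
n=7: y≈-9.492256, sp=4, e=sp−y≈13.492256; I≈10.894293, D=e−e_prev≈18.519720; u=2·13.492256+1/2·10.894293+1·18.519720≈50.951379; next y=-2/5·(-9.492256)+1/4·50.951379≈16.534747
n=8: y≈16.534747, sp=4, e=sp−y≈-12.534747; I≈-1.640455, D=e−e_prev≈-26.027003; u=2·(-12.534747)+1/2·(-1.640455)+1·(-26.027003)≈-51.916725; next y=-2/5·16.534747+1/4·(-51.916725)≈-19.593080
n=9: y≈-19.593080, sp=4, e=sp−y≈23.593080; I≈21.952626, D=e−e_prev≈36.127827; u=2·23.593080+1/2·21.952626+1·36.127827≈94.290300; next y=-2/5·(-19.593080)+1/4·94.290300≈31.409807
n=10: y≈31.409807, sp=4, e=sp−y≈-27.409807; I≈-5.457182, D=e−e_prev≈-51.002887; u=2·(-27.409807)+1/2·(-5.457182)+1·(-51.002887)≈-108.551092; next y=-2/5·31.409807+1/4·(-108.551092)≈-39.701696
n=11: y≈-39.701696, sp=4, e=sp−y≈43.701696; I≈38.244514, D=e−e_prev≈71.111503; u=2·43.701696+1/2·38.244514+1·71.111503≈177.637152; next y=-2/5·(-39.701696)+1/4·177.637152≈60.289966

0 -2 -7.000 0.000
1 -2 0.125 -1.750
2 -2 -10.434 0.731
3 1 13.894 -2.901
4 1 -17.160 4.634
5 1 26.280 -6.144
6 4 -23.525 9.027
7 4 50.951 -9.492
8 4 -51.917 16.535
9 4 94.290 -19.593
10 4 -108.551 31.410
11 4 177.637 -39.702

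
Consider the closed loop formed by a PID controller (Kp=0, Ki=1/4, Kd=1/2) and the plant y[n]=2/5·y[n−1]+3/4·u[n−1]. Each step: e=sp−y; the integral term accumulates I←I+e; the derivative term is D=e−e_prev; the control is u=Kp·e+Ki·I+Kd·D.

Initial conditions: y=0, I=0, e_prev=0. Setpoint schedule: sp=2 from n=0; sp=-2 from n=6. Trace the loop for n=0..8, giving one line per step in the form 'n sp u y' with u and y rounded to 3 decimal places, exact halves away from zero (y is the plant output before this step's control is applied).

0 2 1.500 0.000
1 2 0.156 1.125
2 2 1.356 0.567
3 2 0.928 1.244
4 2 1.493 1.193
5 2 1.367 1.597
6 -2 -1.381 1.664
7 -2 1.262 -0.370
8 -2 -1.039 0.798

(exact arithmetic carried between steps; '≈' marks a value shown rounded to 6 d.p. or computed from one; I and e_prev carry over from the previous line; the table rounds u and y to 3 d.p., halves away from zero)
n=0: y=0, sp=2, e=sp−y=2; I=2, D=e−e_prev=2; u=0·2+1/4·2+1/2·2=1.5; next y=2/5·0+3/4·1.5=1.125
n=1: y=1.125, sp=2, e=sp−y=0.875; I=2.875, D=e−e_prev=-1.125; u=0·0.875+1/4·2.875+1/2·(-1.125)=0.15625; next y=2/5·1.125+3/4·0.15625≈0.567188
n=2: y≈0.567188, sp=2, e=sp−y≈1.432813; I≈4.307813, D=e−e_prev≈0.557813; u=0·1.432813+1/4·4.307813+1/2·0.557813≈1.355859; next y=2/5·0.567188+3/4·1.355859≈1.243770
n=3: y≈1.243770, sp=2, e=sp−y≈0.756230; I≈5.064043, D=e−e_prev≈-0.676582; u=0·0.756230+1/4·5.064043+1/2·(-0.676582)≈0.927720; next y=2/5·1.243770+3/4·0.927720≈1.193298
n=4: y≈1.193298, sp=2, e=sp−y≈0.806702; I≈5.870745, D=e−e_prev≈0.050472; u=0·0.806702+1/4·5.870745+1/2·0.050472≈1.492922; next y=2/5·1.193298+3/4·1.492922≈1.597011
n=5: y≈1.597011, sp=2, e=sp−y≈0.402989; I≈6.273735, D=e−e_prev≈-0.403713; u=0·0.402989+1/4·6.273735+1/2·(-0.403713)≈1.366577; next y=2/5·1.597011+3/4·1.366577≈1.663737
n=6: y≈1.663737, sp=-2, e=sp−y≈-3.663737; I≈2.609997, D=e−e_prev≈-4.066726; u=0·(-3.663737)+1/4·2.609997+1/2·(-4.066726)≈-1.380864; next y=2/5·1.663737+3/4·(-1.380864)≈-0.370153
n=7: y≈-0.370153, sp=-2, e=sp−y≈-1.629847; I≈0.980150, D=e−e_prev≈2.033890; u=0·(-1.629847)+1/4·0.980150+1/2·2.033890≈1.261983; next y=2/5·(-0.370153)+3/4·1.261983≈0.798426
n=8: y≈0.798426, sp=-2, e=sp−y≈-2.798426; I≈-1.818275, D=e−e_prev≈-1.168579; u=0·(-2.798426)+1/4·(-1.818275)+1/2·(-1.168579)≈-1.038858; next y=2/5·0.798426+3/4·(-1.038858)≈-0.459773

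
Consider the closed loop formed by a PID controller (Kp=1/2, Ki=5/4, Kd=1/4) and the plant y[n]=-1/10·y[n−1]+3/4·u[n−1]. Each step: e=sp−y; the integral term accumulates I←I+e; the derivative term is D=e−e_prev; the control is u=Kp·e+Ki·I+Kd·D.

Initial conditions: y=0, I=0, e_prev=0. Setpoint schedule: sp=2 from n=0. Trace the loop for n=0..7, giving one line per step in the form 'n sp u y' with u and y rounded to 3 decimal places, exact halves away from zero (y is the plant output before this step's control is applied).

(exact arithmetic carried between steps; '≈' marks a value shown rounded to 6 d.p. or computed from one; I and e_prev carry over from the previous line; the table rounds u and y to 3 d.p., halves away from zero)
n=0: y=0, sp=2, e=sp−y=2; I=2, D=e−e_prev=2; u=1/2·2+5/4·2+1/4·2=4; next y=-1/10·0+3/4·4=3
n=1: y=3, sp=2, e=sp−y=-1; I=1, D=e−e_prev=-3; u=1/2·(-1)+5/4·1+1/4·(-3)=0; next y=-1/10·3+3/4·0=-0.3
n=2: y=-0.3, sp=2, e=sp−y=2.3; I=3.3, D=e−e_prev=3.3; u=1/2·2.3+5/4·3.3+1/4·3.3=6.1; next y=-1/10·(-0.3)+3/4·6.1=4.605
n=3: y=4.605, sp=2, e=sp−y=-2.605; I=0.695, D=e−e_prev=-4.905; u=1/2·(-2.605)+5/4·0.695+1/4·(-4.905)=-1.66; next y=-1/10·4.605+3/4·(-1.66)=-1.7055
n=4: y=-1.7055, sp=2, e=sp−y=3.7055; I=4.4005, D=e−e_prev=6.3105; u=1/2·3.7055+5/4·4.4005+1/4·6.3105=8.931; next y=-1/10·(-1.7055)+3/4·8.931=6.8688
n=5: y=6.8688, sp=2, e=sp−y=-4.8688; I=-0.4683, D=e−e_prev=-8.5743; u=1/2·(-4.8688)+5/4·(-0.4683)+1/4·(-8.5743)=-5.16335; next y=-1/10·6.8688+3/4·(-5.16335)≈-4.559393
n=6: y≈-4.559393, sp=2, e=sp−y≈6.559393; I≈6.091093, D=e−e_prev≈11.428193; u=1/2·6.559393+5/4·6.091093+1/4·11.428193≈13.75061; next y=-1/10·(-4.559393)+3/4·13.75061≈10.768897
n=7: y≈10.768897, sp=2, e=sp−y≈-8.768897; I≈-2.677804, D=e−e_prev≈-15.328289; u=1/2·(-8.768897)+5/4·(-2.677804)+1/4·(-15.328289)≈-11.563776; next y=-1/10·10.768897+3/4·(-11.563776)≈-9.749722

0 2 4.000 0.000
1 2 0.000 3.000
2 2 6.100 -0.300
3 2 -1.660 4.605
4 2 8.931 -1.706
5 2 -5.163 6.869
6 2 13.751 -4.559
7 2 -11.564 10.769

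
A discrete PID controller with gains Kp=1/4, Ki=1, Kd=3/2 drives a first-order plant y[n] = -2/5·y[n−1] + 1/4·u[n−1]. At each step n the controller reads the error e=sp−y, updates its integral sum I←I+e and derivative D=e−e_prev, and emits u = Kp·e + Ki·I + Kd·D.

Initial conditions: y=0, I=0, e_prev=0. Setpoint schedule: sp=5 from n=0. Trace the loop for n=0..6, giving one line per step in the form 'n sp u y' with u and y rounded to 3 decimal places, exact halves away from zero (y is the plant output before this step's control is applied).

0 5 13.750 0.000
1 5 1.797 3.438
2 5 20.515 -0.926
3 5 2.227 5.499
4 5 31.005 -1.643
5 5 -0.705 8.408
6 5 43.820 -3.540

(exact arithmetic carried between steps; '≈' marks a value shown rounded to 6 d.p. or computed from one; I and e_prev carry over from the previous line; the table rounds u and y to 3 d.p., halves away from zero)
n=0: y=0, sp=5, e=sp−y=5; I=5, D=e−e_prev=5; u=1/4·5+1·5+3/2·5=13.75; next y=-2/5·0+1/4·13.75=3.4375
n=1: y=3.4375, sp=5, e=sp−y=1.5625; I=6.5625, D=e−e_prev=-3.4375; u=1/4·1.5625+1·6.5625+3/2·(-3.4375)=1.796875; next y=-2/5·3.4375+1/4·1.796875≈-0.925781
n=2: y≈-0.925781, sp=5, e=sp−y≈5.925781; I≈12.488281, D=e−e_prev≈4.363281; u=1/4·5.925781+1·12.488281+3/2·4.363281≈20.514648; next y=-2/5·(-0.925781)+1/4·20.514648≈5.498975
n=3: y≈5.498975, sp=5, e=sp−y≈-0.498975; I≈11.989307, D=e−e_prev≈-6.424756; u=1/4·(-0.498975)+1·11.989307+3/2·(-6.424756)≈2.227429; next y=-2/5·5.498975+1/4·2.227429≈-1.642733
n=4: y≈-1.642733, sp=5, e=sp−y≈6.642733; I≈18.632039, D=e−e_prev≈7.141707; u=1/4·6.642733+1·18.632039+3/2·7.141707≈31.005283; next y=-2/5·(-1.642733)+1/4·31.005283≈8.408414
n=5: y≈8.408414, sp=5, e=sp−y≈-3.408414; I≈15.223625, D=e−e_prev≈-10.051146; u=1/4·(-3.408414)+1·15.223625+3/2·(-10.051146)≈-0.705198; next y=-2/5·8.408414+1/4·(-0.705198)≈-3.539665
n=6: y≈-3.539665, sp=5, e=sp−y≈8.539665; I≈23.763290, D=e−e_prev≈11.948079; u=1/4·8.539665+1·23.763290+3/2·11.948079≈43.820325; next y=-2/5·(-3.539665)+1/4·43.820325≈12.370947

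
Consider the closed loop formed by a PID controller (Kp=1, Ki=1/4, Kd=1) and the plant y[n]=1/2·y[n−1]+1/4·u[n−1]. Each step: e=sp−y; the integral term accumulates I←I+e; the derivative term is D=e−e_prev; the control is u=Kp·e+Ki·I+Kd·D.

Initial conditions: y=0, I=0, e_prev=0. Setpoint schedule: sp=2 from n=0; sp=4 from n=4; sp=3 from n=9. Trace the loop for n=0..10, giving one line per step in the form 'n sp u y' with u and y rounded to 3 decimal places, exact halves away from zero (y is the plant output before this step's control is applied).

(exact arithmetic carried between steps; '≈' marks a value shown rounded to 6 d.p. or computed from one; I and e_prev carry over from the previous line; the table rounds u and y to 3 d.p., halves away from zero)
n=0: y=0, sp=2, e=sp−y=2; I=2, D=e−e_prev=2; u=1·2+1/4·2+1·2=4.5; next y=1/2·0+1/4·4.5=1.125
n=1: y=1.125, sp=2, e=sp−y=0.875; I=2.875, D=e−e_prev=-1.125; u=1·0.875+1/4·2.875+1·(-1.125)=0.46875; next y=1/2·1.125+1/4·0.46875≈0.679688
n=2: y≈0.679688, sp=2, e=sp−y≈1.320313; I≈4.195313, D=e−e_prev≈0.445313; u=1·1.320313+1/4·4.195313+1·0.445313≈2.814453; next y=1/2·0.679688+1/4·2.814453≈1.043457
n=3: y≈1.043457, sp=2, e=sp−y≈0.956543; I≈5.151855, D=e−e_prev≈-0.363770; u=1·0.956543+1/4·5.151855+1·(-0.363770)≈1.880737; next y=1/2·1.043457+1/4·1.880737≈0.991913
n=4: y≈0.991913, sp=4, e=sp−y≈3.008087; I≈8.159943, D=e−e_prev≈2.051544; u=1·3.008087+1/4·8.159943+1·2.051544≈7.099617; next y=1/2·0.991913+1/4·7.099617≈2.270861
n=5: y≈2.270861, sp=4, e=sp−y≈1.729139; I≈9.889082, D=e−e_prev≈-1.278948; u=1·1.729139+1/4·9.889082+1·(-1.278948)≈2.922462; next y=1/2·2.270861+1/4·2.922462≈1.866046
n=6: y≈1.866046, sp=4, e=sp−y≈2.133954; I≈12.023036, D=e−e_prev≈0.404815; u=1·2.133954+1/4·12.023036+1·0.404815≈5.544528; next y=1/2·1.866046+1/4·5.544528≈2.319155
n=7: y≈2.319155, sp=4, e=sp−y≈1.680845; I≈13.703881, D=e−e_prev≈-0.453109; u=1·1.680845+1/4·13.703881+1·(-0.453109)≈4.653706; next y=1/2·2.319155+1/4·4.653706≈2.323004
n=8: y≈2.323004, sp=4, e=sp−y≈1.676996; I≈15.380877, D=e−e_prev≈-0.003849; u=1·1.676996+1/4·15.380877+1·(-0.003849)≈5.518366; next y=1/2·2.323004+1/4·5.518366≈2.541094
n=9: y≈2.541094, sp=3, e=sp−y≈0.458906; I≈15.839784, D=e−e_prev≈-1.218090; u=1·0.458906+1/4·15.839784+1·(-1.218090)≈3.200763; next y=1/2·2.541094+1/4·3.200763≈2.070737
n=10: y≈2.070737, sp=3, e=sp−y≈0.929263; I≈16.769046, D=e−e_prev≈0.470356; u=1·0.929263+1/4·16.769046+1·0.470356≈5.591880; next y=1/2·2.070737+1/4·5.591880≈2.433339

0 2 4.500 0.000
1 2 0.469 1.125
2 2 2.814 0.680
3 2 1.881 1.043
4 4 7.100 0.992
5 4 2.922 2.271
6 4 5.545 1.866
7 4 4.654 2.319
8 4 5.518 2.323
9 3 3.201 2.541
10 3 5.592 2.071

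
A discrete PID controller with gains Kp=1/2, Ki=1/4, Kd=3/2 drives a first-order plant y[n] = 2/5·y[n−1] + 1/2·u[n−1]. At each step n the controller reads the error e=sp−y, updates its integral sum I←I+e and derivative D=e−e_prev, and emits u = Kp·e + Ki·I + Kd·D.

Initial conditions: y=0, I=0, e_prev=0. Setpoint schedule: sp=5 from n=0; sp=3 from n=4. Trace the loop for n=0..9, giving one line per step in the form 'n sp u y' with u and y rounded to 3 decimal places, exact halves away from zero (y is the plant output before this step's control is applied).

0 5 11.250 0.000
1 5 -7.656 5.625
2 5 16.832 -1.578
3 5 -13.395 7.785
4 3 21.032 -3.583
5 3 -19.873 9.083
6 3 32.224 -6.303
7 3 -33.291 13.591
8 3 49.702 -11.209
9 3 -54.993 20.367

(exact arithmetic carried between steps; '≈' marks a value shown rounded to 6 d.p. or computed from one; I and e_prev carry over from the previous line; the table rounds u and y to 3 d.p., halves away from zero)
n=0: y=0, sp=5, e=sp−y=5; I=5, D=e−e_prev=5; u=1/2·5+1/4·5+3/2·5=11.25; next y=2/5·0+1/2·11.25=5.625
n=1: y=5.625, sp=5, e=sp−y=-0.625; I=4.375, D=e−e_prev=-5.625; u=1/2·(-0.625)+1/4·4.375+3/2·(-5.625)=-7.65625; next y=2/5·5.625+1/2·(-7.65625)=-1.578125
n=2: y=-1.578125, sp=5, e=sp−y=6.578125; I=10.953125, D=e−e_prev=7.203125; u=1/2·6.578125+1/4·10.953125+3/2·7.203125≈16.832031; next y=2/5·(-1.578125)+1/2·16.832031≈7.784766
n=3: y≈7.784766, sp=5, e=sp−y≈-2.784766; I≈8.168359, D=e−e_prev≈-9.362891; u=1/2·(-2.784766)+1/4·8.168359+3/2·(-9.362891)≈-13.394629; next y=2/5·7.784766+1/2·(-13.394629)≈-3.583408
n=4: y≈-3.583408, sp=3, e=sp−y≈6.583408; I≈14.751768, D=e−e_prev≈9.368174; u=1/2·6.583408+1/4·14.751768+3/2·9.368174≈21.031907; next y=2/5·(-3.583408)+1/2·21.031907≈9.082590
n=5: y≈9.082590, sp=3, e=sp−y≈-6.082590; I≈8.669177, D=e−e_prev≈-12.665998; u=1/2·(-6.082590)+1/4·8.669177+3/2·(-12.665998)≈-19.872998; next y=2/5·9.082590+1/2·(-19.872998)≈-6.303463
n=6: y≈-6.303463, sp=3, e=sp−y≈9.303463; I≈17.972641, D=e−e_prev≈15.386053; u=1/2·9.303463+1/4·17.972641+3/2·15.386053≈32.223971; next y=2/5·(-6.303463)+1/2·32.223971≈13.590600
n=7: y≈13.590600, sp=3, e=sp−y≈-10.590600; I≈7.382040, D=e−e_prev≈-19.894063; u=1/2·(-10.590600)+1/4·7.382040+3/2·(-19.894063)≈-33.290885; next y=2/5·13.590600+1/2·(-33.290885)≈-11.209203
n=8: y≈-11.209203, sp=3, e=sp−y≈14.209203; I≈21.591243, D=e−e_prev≈24.799803; u=1/2·14.209203+1/4·21.591243+3/2·24.799803≈49.702116; next y=2/5·(-11.209203)+1/2·49.702116≈20.367377
n=9: y≈20.367377, sp=3, e=sp−y≈-17.367377; I≈4.223865, D=e−e_prev≈-31.576580; u=1/2·(-17.367377)+1/4·4.223865+3/2·(-31.576580)≈-54.992592; next y=2/5·20.367377+1/2·(-54.992592)≈-19.349345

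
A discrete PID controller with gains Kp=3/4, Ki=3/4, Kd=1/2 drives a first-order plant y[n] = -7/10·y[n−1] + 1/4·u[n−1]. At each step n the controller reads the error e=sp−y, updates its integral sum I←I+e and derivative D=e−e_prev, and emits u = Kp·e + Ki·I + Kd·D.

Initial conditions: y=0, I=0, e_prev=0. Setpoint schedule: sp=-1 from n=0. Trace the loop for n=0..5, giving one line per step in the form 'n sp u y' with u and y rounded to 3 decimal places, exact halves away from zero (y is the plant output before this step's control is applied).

0 -1 -2.000 0.000
1 -1 -1.250 -0.500
2 -1 -2.950 0.038
3 -1 -1.857 -0.764
4 -1 -4.103 0.070
5 -1 -2.198 -1.075

(exact arithmetic carried between steps; '≈' marks a value shown rounded to 6 d.p. or computed from one; I and e_prev carry over from the previous line; the table rounds u and y to 3 d.p., halves away from zero)
n=0: y=0, sp=-1, e=sp−y=-1; I=-1, D=e−e_prev=-1; u=3/4·(-1)+3/4·(-1)+1/2·(-1)=-2; next y=-7/10·0+1/4·(-2)=-0.5
n=1: y=-0.5, sp=-1, e=sp−y=-0.5; I=-1.5, D=e−e_prev=0.5; u=3/4·(-0.5)+3/4·(-1.5)+1/2·0.5=-1.25; next y=-7/10·(-0.5)+1/4·(-1.25)=0.0375
n=2: y=0.0375, sp=-1, e=sp−y=-1.0375; I=-2.5375, D=e−e_prev=-0.5375; u=3/4·(-1.0375)+3/4·(-2.5375)+1/2·(-0.5375)=-2.95; next y=-7/10·0.0375+1/4·(-2.95)=-0.76375
n=3: y=-0.76375, sp=-1, e=sp−y=-0.23625; I=-2.77375, D=e−e_prev=0.80125; u=3/4·(-0.23625)+3/4·(-2.77375)+1/2·0.80125=-1.856875; next y=-7/10·(-0.76375)+1/4·(-1.856875)≈0.070406
n=4: y≈0.070406, sp=-1, e=sp−y≈-1.070406; I≈-3.844156, D=e−e_prev≈-0.834156; u=3/4·(-1.070406)+3/4·(-3.844156)+1/2·(-0.834156)≈-4.103; next y=-7/10·0.070406+1/4·(-4.103)≈-1.075034
n=5: y≈-1.075034, sp=-1, e=sp−y≈0.075034; I≈-3.769122, D=e−e_prev≈1.145441; u=3/4·0.075034+3/4·(-3.769122)+1/2·1.145441≈-2.197845; next y=-7/10·(-1.075034)+1/4·(-2.197845)≈0.203063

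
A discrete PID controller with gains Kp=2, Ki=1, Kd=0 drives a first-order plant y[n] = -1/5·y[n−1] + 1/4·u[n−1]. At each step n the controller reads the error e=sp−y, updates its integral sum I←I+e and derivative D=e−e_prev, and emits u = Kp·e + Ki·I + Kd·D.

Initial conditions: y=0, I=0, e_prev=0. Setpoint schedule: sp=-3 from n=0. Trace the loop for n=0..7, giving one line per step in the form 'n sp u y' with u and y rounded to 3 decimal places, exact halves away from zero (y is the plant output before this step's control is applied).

(exact arithmetic carried between steps; '≈' marks a value shown rounded to 6 d.p. or computed from one; I and e_prev carry over from the previous line; the table rounds u and y to 3 d.p., halves away from zero)
n=0: y=0, sp=-3, e=sp−y=-3; I=-3, D=e−e_prev=-3; u=2·(-3)+1·(-3)+0·(-3)=-9; next y=-1/5·0+1/4·(-9)=-2.25
n=1: y=-2.25, sp=-3, e=sp−y=-0.75; I=-3.75, D=e−e_prev=2.25; u=2·(-0.75)+1·(-3.75)+0·2.25=-5.25; next y=-1/5·(-2.25)+1/4·(-5.25)=-0.8625
n=2: y=-0.8625, sp=-3, e=sp−y=-2.1375; I=-5.8875, D=e−e_prev=-1.3875; u=2·(-2.1375)+1·(-5.8875)+0·(-1.3875)=-10.1625; next y=-1/5·(-0.8625)+1/4·(-10.1625)=-2.368125
n=3: y=-2.368125, sp=-3, e=sp−y=-0.631875; I=-6.519375, D=e−e_prev=1.505625; u=2·(-0.631875)+1·(-6.519375)+0·1.505625=-7.783125; next y=-1/5·(-2.368125)+1/4·(-7.783125)≈-1.472156
n=4: y≈-1.472156, sp=-3, e=sp−y≈-1.527844; I≈-8.047219, D=e−e_prev≈-0.895969; u=2·(-1.527844)+1·(-8.047219)+0·(-0.895969)≈-11.102906; next y=-1/5·(-1.472156)+1/4·(-11.102906)≈-2.481295
n=5: y≈-2.481295, sp=-3, e=sp−y≈-0.518705; I≈-8.565923, D=e−e_prev≈1.009139; u=2·(-0.518705)+1·(-8.565923)+0·1.009139≈-9.603333; next y=-1/5·(-2.481295)+1/4·(-9.603333)≈-1.904574
n=6: y≈-1.904574, sp=-3, e=sp−y≈-1.095426; I≈-9.661349, D=e−e_prev≈-0.576721; u=2·(-1.095426)+1·(-9.661349)+0·(-0.576721)≈-11.852201; next y=-1/5·(-1.904574)+1/4·(-11.852201)≈-2.582135
n=7: y≈-2.582135, sp=-3, e=sp−y≈-0.417865; I≈-10.079214, D=e−e_prev≈0.677561; u=2·(-0.417865)+1·(-10.079214)+0·0.677561≈-10.914943; next y=-1/5·(-2.582135)+1/4·(-10.914943)≈-2.212309

0 -3 -9.000 0.000
1 -3 -5.250 -2.250
2 -3 -10.163 -0.863
3 -3 -7.783 -2.368
4 -3 -11.103 -1.472
5 -3 -9.603 -2.481
6 -3 -11.852 -1.905
7 -3 -10.915 -2.582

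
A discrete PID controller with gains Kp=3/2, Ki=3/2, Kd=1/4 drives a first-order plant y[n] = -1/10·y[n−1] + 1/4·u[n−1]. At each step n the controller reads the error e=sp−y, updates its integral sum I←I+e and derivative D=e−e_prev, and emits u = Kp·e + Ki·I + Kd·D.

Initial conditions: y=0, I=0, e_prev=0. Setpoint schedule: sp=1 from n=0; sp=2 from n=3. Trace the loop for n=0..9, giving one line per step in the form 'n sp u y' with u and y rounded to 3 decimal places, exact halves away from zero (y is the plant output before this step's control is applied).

0 1 3.250 0.000
1 1 1.859 0.813
2 1 3.738 0.384
3 2 6.140 0.896
4 2 5.889 1.445
5 2 7.240 1.328
6 2 7.083 1.677
7 2 7.896 1.603
8 2 7.788 1.814
9 2 8.276 1.766

(exact arithmetic carried between steps; '≈' marks a value shown rounded to 6 d.p. or computed from one; I and e_prev carry over from the previous line; the table rounds u and y to 3 d.p., halves away from zero)
n=0: y=0, sp=1, e=sp−y=1; I=1, D=e−e_prev=1; u=3/2·1+3/2·1+1/4·1=3.25; next y=-1/10·0+1/4·3.25=0.8125
n=1: y=0.8125, sp=1, e=sp−y=0.1875; I=1.1875, D=e−e_prev=-0.8125; u=3/2·0.1875+3/2·1.1875+1/4·(-0.8125)=1.859375; next y=-1/10·0.8125+1/4·1.859375≈0.383594
n=2: y≈0.383594, sp=1, e=sp−y≈0.616406; I≈1.803906, D=e−e_prev≈0.428906; u=3/2·0.616406+3/2·1.803906+1/4·0.428906≈3.737695; next y=-1/10·0.383594+1/4·3.737695≈0.896064
n=3: y≈0.896064, sp=2, e=sp−y≈1.103936; I≈2.907842, D=e−e_prev≈0.487529; u=3/2·1.103936+3/2·2.907842+1/4·0.487529≈6.139548; next y=-1/10·0.896064+1/4·6.139548≈1.445281
n=4: y≈1.445281, sp=2, e=sp−y≈0.554719; I≈3.462561, D=e−e_prev≈-0.549216; u=3/2·0.554719+3/2·3.462561+1/4·(-0.549216)≈5.888617; next y=-1/10·1.445281+1/4·5.888617≈1.327626
n=5: y≈1.327626, sp=2, e=sp−y≈0.672374; I≈4.134935, D=e−e_prev≈0.117655; u=3/2·0.672374+3/2·4.134935+1/4·0.117655≈7.240377; next y=-1/10·1.327626+1/4·7.240377≈1.677332
n=6: y≈1.677332, sp=2, e=sp−y≈0.322668; I≈4.457603, D=e−e_prev≈-0.349706; u=3/2·0.322668+3/2·4.457603+1/4·(-0.349706)≈7.082981; next y=-1/10·1.677332+1/4·7.082981≈1.603012
n=7: y≈1.603012, sp=2, e=sp−y≈0.396988; I≈4.854591, D=e−e_prev≈0.074319; u=3/2·0.396988+3/2·4.854591+1/4·0.074319≈7.895949; next y=-1/10·1.603012+1/4·7.895949≈1.813686
n=8: y≈1.813686, sp=2, e=sp−y≈0.186314; I≈5.040905, D=e−e_prev≈-0.210674; u=3/2·0.186314+3/2·5.040905+1/4·(-0.210674)≈7.788161; next y=-1/10·1.813686+1/4·7.788161≈1.765672
n=9: y≈1.765672, sp=2, e=sp−y≈0.234328; I≈5.275234, D=e−e_prev≈0.048014; u=3/2·0.234328+3/2·5.275234+1/4·0.048014≈8.276347; next y=-1/10·1.765672+1/4·8.276347≈1.892520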